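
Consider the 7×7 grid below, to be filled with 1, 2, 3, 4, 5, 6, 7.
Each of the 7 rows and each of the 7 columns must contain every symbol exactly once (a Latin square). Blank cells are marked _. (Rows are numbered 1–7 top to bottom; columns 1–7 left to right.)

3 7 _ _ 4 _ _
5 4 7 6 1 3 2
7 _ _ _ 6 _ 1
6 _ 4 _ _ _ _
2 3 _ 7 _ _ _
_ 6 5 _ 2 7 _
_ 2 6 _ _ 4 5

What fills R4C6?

Row 1, column 7: row 1 has {3, 4, 7} and column 7 has {1, 2, 5}, leaving only 6.
Row 3, column 2: row 3 has {1, 6, 7} and column 2 has {2, 3, 4, 6, 7}, leaving only 5.
Row 3, column 6: row 3 has {1, 5, 6, 7} and column 6 has {3, 4, 7}, leaving only 2.
Row 3, column 3: row 3 has {1, 2, 5, 6, 7} and column 3 has {4, 5, 6, 7}, leaving only 3.
Row 3, column 4: row 3 has {1, 2, 3, 5, 6, 7} and column 4 has {6, 7}, leaving only 4.
Row 4, column 2: row 4 has {4, 6} and column 2 has {2, 3, 4, 5, 6, 7}, leaving only 1.
Row 4 already has {1, 4, 6} and column 6 already has {2, 3, 4, 7}, so row 4, column 6 must be 5.

5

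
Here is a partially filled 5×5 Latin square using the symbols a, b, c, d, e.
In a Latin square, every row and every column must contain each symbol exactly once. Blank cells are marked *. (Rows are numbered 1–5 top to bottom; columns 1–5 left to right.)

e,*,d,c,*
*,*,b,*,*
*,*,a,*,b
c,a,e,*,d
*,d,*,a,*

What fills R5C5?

Row 1, column 2: row 1 has {c, d, e} and column 2 has {a, d}, leaving only b.
Row 1, column 5: row 1 has {b, c, d, e} and column 5 has {b, d}, leaving only a.
Row 3, column 1: row 3 has {a, b} and column 1 has {c, e}, leaving only d.
Row 2, column 1: row 2 has {b} and column 1 has {c, d, e}, leaving only a.
Row 3, column 4: row 3 has {a, b, d} and column 4 has {a, c}, leaving only e.
Row 2, column 4: row 2 has {a, b} and column 4 has {a, c, e}, leaving only d.
Row 3, column 2: row 3 has {a, b, d, e} and column 2 has {a, b, d}, leaving only c.
Row 2, column 2: row 2 has {a, b, d} and column 2 has {a, b, c, d}, leaving only e.
Row 2, column 5: row 2 has {a, b, d, e} and column 5 has {a, b, d}, leaving only c.
Row 5 already has {a, d} and column 5 already has {a, b, c, d}, so row 5, column 5 must be e.

e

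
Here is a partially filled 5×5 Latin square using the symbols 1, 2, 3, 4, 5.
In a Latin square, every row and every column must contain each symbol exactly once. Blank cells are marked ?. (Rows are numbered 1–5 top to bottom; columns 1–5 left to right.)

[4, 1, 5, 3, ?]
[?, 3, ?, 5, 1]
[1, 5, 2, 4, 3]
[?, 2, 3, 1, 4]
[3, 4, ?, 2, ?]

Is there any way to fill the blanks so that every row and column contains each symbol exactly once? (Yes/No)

No row or column among the givens repeats a symbol, and propagating forced cells runs into no contradiction.
One valid completion exists (for instance, 4 1 5 3 2 / 2 3 4 5 1 / 1 5 2 4 3 / 5 2 3 1 4 / 3 4 1 2 5).

Yes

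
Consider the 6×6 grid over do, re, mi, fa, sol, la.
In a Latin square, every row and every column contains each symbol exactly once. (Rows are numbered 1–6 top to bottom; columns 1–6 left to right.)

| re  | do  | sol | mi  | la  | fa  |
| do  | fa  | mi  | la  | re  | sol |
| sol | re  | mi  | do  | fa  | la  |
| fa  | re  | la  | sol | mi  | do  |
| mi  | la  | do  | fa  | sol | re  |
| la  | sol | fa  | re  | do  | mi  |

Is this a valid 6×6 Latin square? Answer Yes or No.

Every row is a permutation, but column 3 contains mi twice (at rows 2 and 3).

No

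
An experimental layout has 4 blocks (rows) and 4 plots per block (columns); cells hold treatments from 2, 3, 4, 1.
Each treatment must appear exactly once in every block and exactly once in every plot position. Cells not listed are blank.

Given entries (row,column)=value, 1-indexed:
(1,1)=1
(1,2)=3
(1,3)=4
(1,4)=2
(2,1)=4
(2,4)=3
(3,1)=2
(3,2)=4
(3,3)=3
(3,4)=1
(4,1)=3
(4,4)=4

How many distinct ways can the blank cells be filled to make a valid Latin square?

2

Block 2, plot 2: eliminating its block and plot leaves {2, 1}.
Block 2, plot 3: eliminating its block and plot leaves {2, 1}.
Block 4, plot 2: eliminating its block and plot leaves {2, 1}.
Block 4, plot 3: eliminating its block and plot leaves {2, 1}.
Enumerating the assignments across these blanks that avoid any block or plot repeat gives 2 completions.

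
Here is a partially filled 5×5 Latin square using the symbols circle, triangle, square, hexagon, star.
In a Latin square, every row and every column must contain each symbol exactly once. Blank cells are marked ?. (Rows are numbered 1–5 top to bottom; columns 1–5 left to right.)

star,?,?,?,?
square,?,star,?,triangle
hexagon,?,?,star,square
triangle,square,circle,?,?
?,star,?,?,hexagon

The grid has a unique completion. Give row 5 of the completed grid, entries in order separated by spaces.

circle star square triangle hexagon

Row 5, column 1: row 5 has {hexagon, star} and column 1 has {triangle, square, hexagon, star}, leaving only circle.
Row 1, column 5: row 1 has {star} and column 5 has {triangle, square, hexagon}, leaving only circle.
Row 3, column 3: row 3 has {square, hexagon, star} and column 3 has {circle, star}, leaving only triangle.
Row 5, column 3: row 5 has {circle, hexagon, star} and column 3 has {circle, triangle, star}, leaving only square.
Row 5, column 4: row 5 has {circle, square, hexagon, star} and column 4 has {star}, leaving only triangle.
So row 5 reads: circle star square triangle hexagon.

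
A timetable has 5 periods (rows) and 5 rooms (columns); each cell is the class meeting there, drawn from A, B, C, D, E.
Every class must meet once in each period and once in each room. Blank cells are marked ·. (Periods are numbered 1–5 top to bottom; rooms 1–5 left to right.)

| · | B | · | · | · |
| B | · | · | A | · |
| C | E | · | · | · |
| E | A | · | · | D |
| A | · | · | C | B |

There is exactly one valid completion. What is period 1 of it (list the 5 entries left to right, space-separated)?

Period 1, room 1: period 1 has {B} and room 1 has {A, B, C, E}, leaving only D.
Period 1, room 4: period 1 has {B, D} and room 4 has {A, C}, leaving only E.
Period 3, room 5: period 3 has {C, E} and room 5 has {B, D}, leaving only A.
Period 1, room 5: period 1 has {B, D, E} and room 5 has {A, B, D}, leaving only C.
Period 1, room 3: period 1 has {B, C, D, E} and room 3 has {}, leaving only A.
So period 1 reads: D B A E C.

D B A E C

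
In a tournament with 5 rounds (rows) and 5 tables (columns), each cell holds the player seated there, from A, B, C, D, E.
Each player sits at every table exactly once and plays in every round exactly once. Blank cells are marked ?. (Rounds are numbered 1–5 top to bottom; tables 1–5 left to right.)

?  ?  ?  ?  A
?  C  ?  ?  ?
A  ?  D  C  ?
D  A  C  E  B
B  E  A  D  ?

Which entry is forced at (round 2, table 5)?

D

Round 1, table 4: round 1 has {A} and table 4 has {C, D, E}, leaving only B.
Round 1, table 2: round 1 has {A, B} and table 2 has {A, C, E}, leaving only D.
Round 1, table 3: round 1 has {A, B, D} and table 3 has {A, C, D}, leaving only E.
Round 1, table 1: round 1 has {A, B, D, E} and table 1 has {A, B, D}, leaving only C.
Round 2, table 1: round 2 has {C} and table 1 has {A, B, C, D}, leaving only E.
Round 2 already has {C, E} and table 5 already has {A, B}, so round 2, table 5 must be D.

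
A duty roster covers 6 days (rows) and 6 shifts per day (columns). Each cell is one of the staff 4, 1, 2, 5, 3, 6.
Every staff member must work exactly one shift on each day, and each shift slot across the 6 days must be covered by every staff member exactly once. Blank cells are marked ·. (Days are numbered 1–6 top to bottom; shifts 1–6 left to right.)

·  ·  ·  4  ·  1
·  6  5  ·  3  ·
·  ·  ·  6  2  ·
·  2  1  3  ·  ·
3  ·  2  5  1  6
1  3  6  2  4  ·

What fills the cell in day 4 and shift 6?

Day 1, shift 2: day 1 has {4, 1} and shift 2 has {2, 3, 6}, leaving only 5.
Day 1, shift 3: day 1 has {4, 1, 5} and shift 3 has {1, 2, 5, 6}, leaving only 3.
Day 1, shift 5: day 1 has {4, 1, 5, 3} and shift 5 has {4, 1, 2, 3}, leaving only 6.
Day 1, shift 1: day 1 has {4, 1, 5, 3, 6} and shift 1 has {1, 3}, leaving only 2.
Day 2, shift 1: day 2 has {5, 3, 6} and shift 1 has {1, 2, 3}, leaving only 4.
Day 2, shift 4: day 2 has {4, 5, 3, 6} and shift 4 has {4, 2, 5, 3, 6}, leaving only 1.
Day 2, shift 6: day 2 has {4, 1, 5, 3, 6} and shift 6 has {1, 6}, leaving only 2.
Day 3, shift 1: day 3 has {2, 6} and shift 1 has {4, 1, 2, 3}, leaving only 5.
Day 3, shift 3: day 3 has {2, 5, 6} and shift 3 has {1, 2, 5, 3, 6}, leaving only 4.
Day 3, shift 2: day 3 has {4, 2, 5, 6} and shift 2 has {2, 5, 3, 6}, leaving only 1.
Day 3, shift 6: day 3 has {4, 1, 2, 5, 6} and shift 6 has {1, 2, 6}, leaving only 3.
Day 4, shift 1: day 4 has {1, 2, 3} and shift 1 has {4, 1, 2, 5, 3}, leaving only 6.
Day 4, shift 5: day 4 has {1, 2, 3, 6} and shift 5 has {4, 1, 2, 3, 6}, leaving only 5.
Day 4 already has {1, 2, 5, 3, 6} and shift 6 already has {1, 2, 3, 6}, so day 4, shift 6 must be 4.

4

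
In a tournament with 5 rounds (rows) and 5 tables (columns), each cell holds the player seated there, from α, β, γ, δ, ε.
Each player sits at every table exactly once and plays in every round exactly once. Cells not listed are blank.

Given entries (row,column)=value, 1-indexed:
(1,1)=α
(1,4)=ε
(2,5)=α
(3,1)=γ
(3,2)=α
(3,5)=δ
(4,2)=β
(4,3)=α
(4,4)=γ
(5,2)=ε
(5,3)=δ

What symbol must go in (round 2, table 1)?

ε

Round 3, table 4: round 3 has {α, γ, δ} and table 4 has {γ, ε}, leaving only β.
Round 2, table 4: round 2 has {α} and table 4 has {β, γ, ε}, leaving only δ.
Round 2, table 2: round 2 has {α, δ} and table 2 has {α, β, ε}, leaving only γ.
Round 1, table 2: round 1 has {α, ε} and table 2 has {α, β, γ, ε}, leaving only δ.
Round 3, table 3: round 3 has {α, β, γ, δ} and table 3 has {α, δ}, leaving only ε.
Round 2, table 3: round 2 has {α, γ, δ} and table 3 has {α, δ, ε}, leaving only β.
Round 2 already has {α, β, γ, δ} and table 1 already has {α, γ}, so round 2, table 1 must be ε.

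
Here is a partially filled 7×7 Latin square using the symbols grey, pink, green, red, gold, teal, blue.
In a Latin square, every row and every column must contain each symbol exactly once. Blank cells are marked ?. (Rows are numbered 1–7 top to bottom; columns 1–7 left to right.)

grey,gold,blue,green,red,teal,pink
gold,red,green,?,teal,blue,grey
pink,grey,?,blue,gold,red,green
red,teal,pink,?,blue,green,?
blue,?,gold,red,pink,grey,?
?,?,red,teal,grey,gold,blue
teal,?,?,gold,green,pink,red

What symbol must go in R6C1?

Row 6 already has {grey, red, gold, teal, blue} and column 1 already has {grey, pink, red, gold, teal, blue}, so row 6, column 1 must be green.

green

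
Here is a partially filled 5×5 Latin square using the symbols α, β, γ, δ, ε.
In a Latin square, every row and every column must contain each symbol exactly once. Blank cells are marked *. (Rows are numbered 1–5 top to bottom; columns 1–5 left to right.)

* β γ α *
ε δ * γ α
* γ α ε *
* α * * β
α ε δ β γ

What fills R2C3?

β

Row 2 already has {α, γ, δ, ε} and column 3 already has {α, γ, δ}, so row 2, column 3 must be β.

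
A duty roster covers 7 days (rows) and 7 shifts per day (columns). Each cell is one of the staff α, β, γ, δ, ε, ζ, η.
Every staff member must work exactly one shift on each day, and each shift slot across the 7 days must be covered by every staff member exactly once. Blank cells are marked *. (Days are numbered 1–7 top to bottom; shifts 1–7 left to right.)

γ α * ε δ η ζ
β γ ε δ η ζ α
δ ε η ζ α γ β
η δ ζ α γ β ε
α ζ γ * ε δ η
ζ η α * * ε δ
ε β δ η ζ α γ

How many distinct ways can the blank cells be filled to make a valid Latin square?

Day 1, shift 3: eliminating its day and shift leaves {β}.
Day 5, shift 4: eliminating its day and shift leaves {β}.
Day 6, shift 4: eliminating its day and shift leaves {β, γ}.
Day 6, shift 5: eliminating its day and shift leaves {β}.
Only one assignment across all blanks avoids any day or shift repeat, giving 1 completion.

1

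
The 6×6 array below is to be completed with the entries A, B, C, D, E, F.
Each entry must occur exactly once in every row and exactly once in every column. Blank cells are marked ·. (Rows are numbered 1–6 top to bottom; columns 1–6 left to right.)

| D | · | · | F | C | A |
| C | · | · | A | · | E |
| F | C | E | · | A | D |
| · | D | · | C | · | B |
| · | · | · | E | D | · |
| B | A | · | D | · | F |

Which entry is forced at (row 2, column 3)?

D

Row 1, column 3: row 1 has {A, C, D, F} and column 3 has {E}, leaving only B.
Row 1, column 2: row 1 has {A, B, C, D, F} and column 2 has {A, C, D}, leaving only E.
Row 3, column 4: row 3 has {A, C, D, E, F} and column 4 has {A, C, D, E, F}, leaving only B.
Row 5, column 1: row 5 has {D, E} and column 1 has {B, C, D, F}, leaving only A.
Row 4, column 1: row 4 has {B, C, D} and column 1 has {A, B, C, D, F}, leaving only E.
Row 4, column 5: row 4 has {B, C, D, E} and column 5 has {A, C, D}, leaving only F.
Row 2, column 5: row 2 has {A, C, E} and column 5 has {A, C, D, F}, leaving only B.
Row 2, column 2: row 2 has {A, B, C, E} and column 2 has {A, C, D, E}, leaving only F.
Row 2 already has {A, B, C, E, F} and column 3 already has {B, E}, so row 2, column 3 must be D.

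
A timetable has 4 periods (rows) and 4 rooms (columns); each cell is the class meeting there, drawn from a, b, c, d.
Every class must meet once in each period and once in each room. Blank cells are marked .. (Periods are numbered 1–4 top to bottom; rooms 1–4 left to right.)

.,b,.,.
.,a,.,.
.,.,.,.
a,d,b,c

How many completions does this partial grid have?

Period 1, room 1: eliminating its period and room leaves {c, d}.
Period 1, room 3: eliminating its period and room leaves {a, c, d}.
Period 1, room 4: eliminating its period and room leaves {a, d}.
Period 2, room 1: eliminating its period and room leaves {b, c, d}.
Period 2, room 3: eliminating its period and room leaves {c, d}.
Period 2, room 4: eliminating its period and room leaves {b, d}.
Period 3, room 1: eliminating its period and room leaves {b, c, d}.
Period 3, room 2: eliminating its period and room leaves {c}.
Period 3, room 3: eliminating its period and room leaves {a, c, d}.
Period 3, room 4: eliminating its period and room leaves {a, b, d}.
Enumerating the assignments across these blanks that avoid any period or room repeat gives 4 completions.

4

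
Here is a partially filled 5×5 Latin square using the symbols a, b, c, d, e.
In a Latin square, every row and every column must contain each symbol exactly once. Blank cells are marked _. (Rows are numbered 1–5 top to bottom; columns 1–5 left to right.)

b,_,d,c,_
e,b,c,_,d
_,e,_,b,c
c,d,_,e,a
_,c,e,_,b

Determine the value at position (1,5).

e

Row 1 already has {b, c, d} and column 5 already has {a, b, c, d}, so row 1, column 5 must be e.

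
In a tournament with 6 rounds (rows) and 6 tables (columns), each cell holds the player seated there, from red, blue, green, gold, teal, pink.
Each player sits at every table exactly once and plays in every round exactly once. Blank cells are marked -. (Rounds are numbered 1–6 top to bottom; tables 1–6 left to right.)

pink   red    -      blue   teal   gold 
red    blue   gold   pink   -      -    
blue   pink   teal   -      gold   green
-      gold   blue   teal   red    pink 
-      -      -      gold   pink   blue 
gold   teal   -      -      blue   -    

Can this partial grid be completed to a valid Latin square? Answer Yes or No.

Yes

No round or table among the givens repeats a symbol, and propagating forced cells runs into no contradiction.
One valid completion exists (for instance, pink red green blue teal gold / red blue gold pink green teal / blue pink teal red gold green / green gold blue teal red pink / teal green red gold pink blue / gold teal pink green blue red).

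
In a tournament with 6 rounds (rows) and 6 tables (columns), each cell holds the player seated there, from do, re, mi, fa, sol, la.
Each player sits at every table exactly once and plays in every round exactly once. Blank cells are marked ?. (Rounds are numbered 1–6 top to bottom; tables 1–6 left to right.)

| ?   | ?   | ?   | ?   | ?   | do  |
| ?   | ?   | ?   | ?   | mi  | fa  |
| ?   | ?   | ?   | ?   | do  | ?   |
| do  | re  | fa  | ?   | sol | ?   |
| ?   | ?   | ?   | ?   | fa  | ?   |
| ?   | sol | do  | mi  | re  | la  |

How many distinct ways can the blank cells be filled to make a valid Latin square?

40

Round 1, table 1: eliminating its round and table leaves {re, mi, fa, sol, la}.
Round 1, table 2: eliminating its round and table leaves {mi, fa, la}.
Round 1, table 3: eliminating its round and table leaves {re, mi, sol, la}.
Round 1, table 4: eliminating its round and table leaves {re, fa, sol, la}.
Round 1, table 5: eliminating its round and table leaves {la}.
Round 2, table 1: eliminating its round and table leaves {re, sol, la}.
Round 2, table 2: eliminating its round and table leaves {do, la}.
Round 2, table 3: eliminating its round and table leaves {re, sol, la}.
Round 2, table 4: eliminating its round and table leaves {do, re, sol, la}.
Round 3, table 1: eliminating its round and table leaves {re, mi, fa, sol, la}.
Round 3, table 2: eliminating its round and table leaves {mi, fa, la}.
Round 3, table 3: eliminating its round and table leaves {re, mi, sol, la}.
Round 3, table 4: eliminating its round and table leaves {re, fa, sol, la}.
Round 3, table 6: eliminating its round and table leaves {re, mi, sol}.
Round 4, table 4: eliminating its round and table leaves {la}.
Round 4, table 6: eliminating its round and table leaves {mi}.
Round 5, table 1: eliminating its round and table leaves {re, mi, sol, la}.
Round 5, table 2: eliminating its round and table leaves {do, mi, la}.
Round 5, table 3: eliminating its round and table leaves {re, mi, sol, la}.
Round 5, table 4: eliminating its round and table leaves {do, re, sol, la}.
Round 5, table 6: eliminating its round and table leaves {re, mi, sol}.
Round 6, table 1: eliminating its round and table leaves {fa}.
Enumerating the assignments across these blanks that avoid any round or table repeat gives 40 completions.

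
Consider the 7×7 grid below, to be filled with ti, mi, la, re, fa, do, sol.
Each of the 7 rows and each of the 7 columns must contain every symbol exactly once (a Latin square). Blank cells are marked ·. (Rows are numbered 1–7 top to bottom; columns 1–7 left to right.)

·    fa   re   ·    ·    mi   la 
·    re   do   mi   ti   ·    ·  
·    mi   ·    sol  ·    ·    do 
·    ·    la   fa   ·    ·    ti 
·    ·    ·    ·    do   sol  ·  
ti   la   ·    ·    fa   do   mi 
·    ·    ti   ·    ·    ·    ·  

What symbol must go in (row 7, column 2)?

sol

Row 1, column 5: row 1 has {mi, la, re, fa} and column 5 has {ti, fa, do}, leaving only sol.
Row 1, column 1: row 1 has {mi, la, re, fa, sol} and column 1 has {ti}, leaving only do.
Row 1, column 4: row 1 has {mi, la, re, fa, do, sol} and column 4 has {mi, fa, sol}, leaving only ti.
Row 3, column 3: row 3 has {mi, do, sol} and column 3 has {ti, la, re, do}, leaving only fa.
Row 4, column 6: row 4 has {ti, la, fa} and column 6 has {mi, do, sol}, leaving only re.
Row 4, column 5: row 4 has {ti, la, re, fa} and column 5 has {ti, fa, do, sol}, leaving only mi.
Row 4, column 1: row 4 has {ti, mi, la, re, fa} and column 1 has {ti, do}, leaving only sol.
Row 4, column 2: row 4 has {ti, mi, la, re, fa, sol} and column 2 has {mi, la, re, fa}, leaving only do.
Row 7 already has {ti} and column 2 already has {mi, la, re, fa, do}, so row 7, column 2 must be sol.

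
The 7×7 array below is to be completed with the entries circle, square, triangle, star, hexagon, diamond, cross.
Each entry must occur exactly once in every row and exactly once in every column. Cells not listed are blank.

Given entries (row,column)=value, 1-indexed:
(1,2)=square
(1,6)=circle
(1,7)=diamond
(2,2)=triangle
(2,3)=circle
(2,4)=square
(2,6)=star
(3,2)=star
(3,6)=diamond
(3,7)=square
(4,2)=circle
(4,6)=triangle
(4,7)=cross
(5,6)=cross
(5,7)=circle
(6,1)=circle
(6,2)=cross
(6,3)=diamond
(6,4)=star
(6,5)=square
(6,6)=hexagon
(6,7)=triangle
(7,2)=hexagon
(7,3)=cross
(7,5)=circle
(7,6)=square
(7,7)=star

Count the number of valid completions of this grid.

14

Row 1, column 1: eliminating its row and column leaves {triangle, star, hexagon, cross}.
Row 1, column 3: eliminating its row and column leaves {triangle, star, hexagon}.
Row 1, column 4: eliminating its row and column leaves {triangle, hexagon, cross}.
Row 1, column 5: eliminating its row and column leaves {triangle, star, hexagon, cross}.
Row 2, column 1: eliminating its row and column leaves {hexagon, diamond, cross}.
Row 2, column 5: eliminating its row and column leaves {hexagon, diamond, cross}.
Row 2, column 7: eliminating its row and column leaves {hexagon}.
Row 3, column 1: eliminating its row and column leaves {triangle, hexagon, cross}.
Row 3, column 3: eliminating its row and column leaves {triangle, hexagon}.
Row 3, column 4: eliminating its row and column leaves {circle, triangle, hexagon, cross}.
Row 3, column 5: eliminating its row and column leaves {triangle, hexagon, cross}.
Row 4, column 1: eliminating its row and column leaves {square, star, hexagon, diamond}.
Row 4, column 3: eliminating its row and column leaves {square, star, hexagon}.
Row 4, column 4: eliminating its row and column leaves {hexagon, diamond}.
Row 4, column 5: eliminating its row and column leaves {star, hexagon, diamond}.
Row 5, column 1: eliminating its row and column leaves {square, triangle, star, hexagon, diamond}.
Row 5, column 2: eliminating its row and column leaves {diamond}.
Row 5, column 3: eliminating its row and column leaves {square, triangle, star, hexagon}.
Row 5, column 4: eliminating its row and column leaves {triangle, hexagon, diamond}.
Row 5, column 5: eliminating its row and column leaves {triangle, star, hexagon, diamond}.
Row 7, column 1: eliminating its row and column leaves {triangle, diamond}.
Row 7, column 4: eliminating its row and column leaves {triangle, diamond}.
Enumerating the assignments across these blanks that avoid any row or column repeat gives 14 completions.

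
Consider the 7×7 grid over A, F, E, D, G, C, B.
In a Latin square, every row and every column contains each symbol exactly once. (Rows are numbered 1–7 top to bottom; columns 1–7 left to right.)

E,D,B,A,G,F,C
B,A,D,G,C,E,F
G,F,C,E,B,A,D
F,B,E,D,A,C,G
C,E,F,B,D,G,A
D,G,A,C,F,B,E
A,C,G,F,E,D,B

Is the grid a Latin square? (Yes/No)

Yes

Each row is a permutation of the 7 symbols, and so is each column.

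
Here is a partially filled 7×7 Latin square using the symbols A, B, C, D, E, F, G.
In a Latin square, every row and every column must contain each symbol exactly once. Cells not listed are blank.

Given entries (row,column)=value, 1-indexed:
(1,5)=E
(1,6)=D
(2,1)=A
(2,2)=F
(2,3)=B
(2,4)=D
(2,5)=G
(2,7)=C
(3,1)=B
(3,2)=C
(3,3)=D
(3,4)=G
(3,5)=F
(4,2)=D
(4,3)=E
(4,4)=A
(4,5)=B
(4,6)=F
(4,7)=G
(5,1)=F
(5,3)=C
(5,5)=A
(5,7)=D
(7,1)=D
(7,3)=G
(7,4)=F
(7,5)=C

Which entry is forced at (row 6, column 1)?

E

Row 2, column 6: row 2 has {A, B, C, D, F, G} and column 6 has {D, F}, leaving only E.
Row 3, column 6: row 3 has {B, C, D, F, G} and column 6 has {D, E, F}, leaving only A.
Row 3, column 7: row 3 has {A, B, C, D, F, G} and column 7 has {C, D, G}, leaving only E.
Row 4, column 1: row 4 has {A, B, D, E, F, G} and column 1 has {A, B, D, F}, leaving only C.
Row 1, column 1: row 1 has {D, E} and column 1 has {A, B, C, D, F}, leaving only G.
Row 6 already has {} and column 1 already has {A, B, C, D, F, G}, so row 6, column 1 must be E.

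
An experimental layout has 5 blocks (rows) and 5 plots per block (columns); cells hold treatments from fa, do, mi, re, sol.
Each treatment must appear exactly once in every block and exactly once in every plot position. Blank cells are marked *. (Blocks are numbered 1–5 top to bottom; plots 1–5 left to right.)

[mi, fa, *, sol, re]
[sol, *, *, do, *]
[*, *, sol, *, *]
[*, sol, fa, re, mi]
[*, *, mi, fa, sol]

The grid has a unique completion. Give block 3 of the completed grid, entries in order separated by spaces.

fa re sol mi do

Block 3, plot 4: block 3 has {sol} and plot 4 has {fa, do, re, sol}, leaving only mi.
Block 1, plot 3: block 1 has {fa, mi, re, sol} and plot 3 has {fa, mi, sol}, leaving only do.
Block 2, plot 3: block 2 has {do, sol} and plot 3 has {fa, do, mi, sol}, leaving only re.
Block 2, plot 2: block 2 has {do, re, sol} and plot 2 has {fa, sol}, leaving only mi.
Block 2, plot 5: block 2 has {do, mi, re, sol} and plot 5 has {mi, re, sol}, leaving only fa.
Block 3, plot 5: block 3 has {mi, sol} and plot 5 has {fa, mi, re, sol}, leaving only do.
Block 3, plot 2: block 3 has {do, mi, sol} and plot 2 has {fa, mi, sol}, leaving only re.
Block 3, plot 1: block 3 has {do, mi, re, sol} and plot 1 has {mi, sol}, leaving only fa.
So block 3 reads: fa re sol mi do.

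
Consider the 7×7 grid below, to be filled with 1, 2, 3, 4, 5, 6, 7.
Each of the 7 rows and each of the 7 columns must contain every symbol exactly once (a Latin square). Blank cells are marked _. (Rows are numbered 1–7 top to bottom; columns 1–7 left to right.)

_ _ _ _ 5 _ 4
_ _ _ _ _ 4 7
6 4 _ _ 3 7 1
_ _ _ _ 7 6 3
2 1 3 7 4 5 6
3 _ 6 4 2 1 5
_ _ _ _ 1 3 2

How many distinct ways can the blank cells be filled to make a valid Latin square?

7

Row 1, column 1: eliminating its row and column leaves {1, 7}.
Row 1, column 2: eliminating its row and column leaves {2, 3, 6, 7}.
Row 1, column 3: eliminating its row and column leaves {1, 2, 7}.
Row 1, column 4: eliminating its row and column leaves {1, 2, 3, 6}.
Row 1, column 6: eliminating its row and column leaves {2}.
Row 2, column 1: eliminating its row and column leaves {1, 5}.
Row 2, column 2: eliminating its row and column leaves {2, 3, 5, 6}.
Row 2, column 3: eliminating its row and column leaves {1, 2, 5}.
Row 2, column 4: eliminating its row and column leaves {1, 2, 3, 5, 6}.
Row 2, column 5: eliminating its row and column leaves {6}.
Row 3, column 3: eliminating its row and column leaves {2, 5}.
Row 3, column 4: eliminating its row and column leaves {2, 5}.
Row 4, column 1: eliminating its row and column leaves {1, 4, 5}.
Row 4, column 2: eliminating its row and column leaves {2, 5}.
Row 4, column 3: eliminating its row and column leaves {1, 2, 4, 5}.
Row 4, column 4: eliminating its row and column leaves {1, 2, 5}.
Row 6, column 2: eliminating its row and column leaves {7}.
Row 7, column 1: eliminating its row and column leaves {4, 5, 7}.
Row 7, column 2: eliminating its row and column leaves {5, 6, 7}.
Row 7, column 3: eliminating its row and column leaves {4, 5, 7}.
Row 7, column 4: eliminating its row and column leaves {5, 6}.
Enumerating the assignments across these blanks that avoid any row or column repeat gives 7 completions.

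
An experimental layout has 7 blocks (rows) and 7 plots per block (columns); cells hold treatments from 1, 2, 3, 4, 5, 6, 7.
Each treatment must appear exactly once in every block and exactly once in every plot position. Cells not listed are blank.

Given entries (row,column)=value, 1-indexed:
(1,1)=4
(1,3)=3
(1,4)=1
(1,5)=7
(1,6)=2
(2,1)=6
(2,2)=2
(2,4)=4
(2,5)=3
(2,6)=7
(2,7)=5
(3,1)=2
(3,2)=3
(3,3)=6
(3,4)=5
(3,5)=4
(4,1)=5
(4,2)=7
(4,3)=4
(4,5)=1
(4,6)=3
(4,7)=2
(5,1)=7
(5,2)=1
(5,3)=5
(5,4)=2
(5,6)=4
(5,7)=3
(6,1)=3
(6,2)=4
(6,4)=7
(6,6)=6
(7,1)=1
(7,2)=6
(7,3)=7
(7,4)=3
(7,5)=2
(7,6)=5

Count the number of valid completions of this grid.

Block 1, plot 2: eliminating its block and plot leaves {5}.
Block 1, plot 7: eliminating its block and plot leaves {6}.
Block 2, plot 3: eliminating its block and plot leaves {1}.
Block 3, plot 6: eliminating its block and plot leaves {1}.
Block 3, plot 7: eliminating its block and plot leaves {1, 7}.
Block 4, plot 4: eliminating its block and plot leaves {6}.
Block 5, plot 5: eliminating its block and plot leaves {6}.
Block 6, plot 3: eliminating its block and plot leaves {1, 2}.
Block 6, plot 5: eliminating its block and plot leaves {5}.
Block 6, plot 7: eliminating its block and plot leaves {1}.
Block 7, plot 7: eliminating its block and plot leaves {4}.
Only one assignment across all blanks avoids any block or plot repeat, giving 1 completion.

1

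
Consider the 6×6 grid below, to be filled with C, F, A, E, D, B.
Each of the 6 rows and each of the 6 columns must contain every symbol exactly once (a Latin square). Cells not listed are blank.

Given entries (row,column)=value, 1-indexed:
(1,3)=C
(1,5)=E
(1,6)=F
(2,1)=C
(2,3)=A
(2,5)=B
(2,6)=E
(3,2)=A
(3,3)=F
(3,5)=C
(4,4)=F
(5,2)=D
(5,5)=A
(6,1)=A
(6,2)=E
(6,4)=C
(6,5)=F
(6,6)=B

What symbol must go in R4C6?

A

Row 1, column 2: row 1 has {C, F, E} and column 2 has {A, E, D}, leaving only B.
Row 1, column 1: row 1 has {C, F, E, B} and column 1 has {C, A}, leaving only D.
Row 1, column 4: row 1 has {C, F, E, D, B} and column 4 has {C, F}, leaving only A.
Row 2, column 2: row 2 has {C, A, E, B} and column 2 has {A, E, D, B}, leaving only F.
Row 2, column 4: row 2 has {C, F, A, E, B} and column 4 has {C, F, A}, leaving only D.
Row 3, column 6: row 3 has {C, F, A} and column 6 has {F, E, B}, leaving only D.
Row 4, column 2: row 4 has {F} and column 2 has {F, A, E, D, B}, leaving only C.
Row 4 already has {C, F} and column 6 already has {F, E, D, B}, so row 4, column 6 must be A.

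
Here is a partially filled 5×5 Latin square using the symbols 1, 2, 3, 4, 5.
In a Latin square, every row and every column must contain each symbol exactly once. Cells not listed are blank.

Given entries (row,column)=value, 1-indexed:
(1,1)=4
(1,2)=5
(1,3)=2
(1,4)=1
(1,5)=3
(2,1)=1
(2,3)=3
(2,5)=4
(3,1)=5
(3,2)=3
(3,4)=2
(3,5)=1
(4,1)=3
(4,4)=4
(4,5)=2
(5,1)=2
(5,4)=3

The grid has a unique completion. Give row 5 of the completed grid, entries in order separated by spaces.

Row 5, column 5: row 5 has {2, 3} and column 5 has {1, 2, 3, 4}, leaving only 5.
Row 2, column 2: row 2 has {1, 3, 4} and column 2 has {3, 5}, leaving only 2.
Row 2, column 4: row 2 has {1, 2, 3, 4} and column 4 has {1, 2, 3, 4}, leaving only 5.
Row 3, column 3: row 3 has {1, 2, 3, 5} and column 3 has {2, 3}, leaving only 4.
Row 5, column 3: row 5 has {2, 3, 5} and column 3 has {2, 3, 4}, leaving only 1.
Row 5, column 2: row 5 has {1, 2, 3, 5} and column 2 has {2, 3, 5}, leaving only 4.
So row 5 reads: 2 4 1 3 5.

2 4 1 3 5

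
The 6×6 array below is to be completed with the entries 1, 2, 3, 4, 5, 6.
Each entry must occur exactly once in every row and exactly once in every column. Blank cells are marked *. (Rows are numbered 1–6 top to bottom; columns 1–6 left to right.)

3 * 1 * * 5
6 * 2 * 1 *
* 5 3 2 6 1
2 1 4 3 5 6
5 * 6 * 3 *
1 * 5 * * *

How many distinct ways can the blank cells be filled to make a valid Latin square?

3

Row 1, column 2: eliminating its row and column leaves {2, 4, 6}.
Row 1, column 4: eliminating its row and column leaves {4, 6}.
Row 1, column 5: eliminating its row and column leaves {2, 4}.
Row 2, column 2: eliminating its row and column leaves {3, 4}.
Row 2, column 4: eliminating its row and column leaves {4, 5}.
Row 2, column 6: eliminating its row and column leaves {3, 4}.
Row 3, column 1: eliminating its row and column leaves {4}.
Row 5, column 2: eliminating its row and column leaves {2, 4}.
Row 5, column 4: eliminating its row and column leaves {1, 4}.
Row 5, column 6: eliminating its row and column leaves {2, 4}.
Row 6, column 2: eliminating its row and column leaves {2, 3, 4, 6}.
Row 6, column 4: eliminating its row and column leaves {4, 6}.
Row 6, column 5: eliminating its row and column leaves {2, 4}.
Row 6, column 6: eliminating its row and column leaves {2, 3, 4}.
Enumerating the assignments across these blanks that avoid any row or column repeat gives 3 completions.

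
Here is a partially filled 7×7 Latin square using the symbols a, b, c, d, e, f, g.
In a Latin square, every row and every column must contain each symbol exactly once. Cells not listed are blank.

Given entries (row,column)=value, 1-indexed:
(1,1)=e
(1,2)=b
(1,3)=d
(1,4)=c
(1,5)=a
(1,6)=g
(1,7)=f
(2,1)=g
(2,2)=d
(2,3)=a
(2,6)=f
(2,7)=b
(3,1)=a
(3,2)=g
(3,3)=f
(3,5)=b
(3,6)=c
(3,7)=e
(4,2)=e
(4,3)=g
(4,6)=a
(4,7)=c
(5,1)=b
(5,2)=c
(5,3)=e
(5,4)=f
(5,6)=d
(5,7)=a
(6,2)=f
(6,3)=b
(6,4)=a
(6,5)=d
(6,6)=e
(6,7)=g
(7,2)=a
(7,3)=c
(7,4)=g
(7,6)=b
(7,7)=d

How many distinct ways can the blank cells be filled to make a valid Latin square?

Row 2, column 4: eliminating its row and column leaves {e}.
Row 2, column 5: eliminating its row and column leaves {c, e}.
Row 3, column 4: eliminating its row and column leaves {d}.
Row 4, column 1: eliminating its row and column leaves {d, f}.
Row 4, column 4: eliminating its row and column leaves {b, d}.
Row 4, column 5: eliminating its row and column leaves {f}.
Row 5, column 5: eliminating its row and column leaves {g}.
Row 6, column 1: eliminating its row and column leaves {c}.
Row 7, column 1: eliminating its row and column leaves {f}.
Row 7, column 5: eliminating its row and column leaves {e, f}.
Only one assignment across all blanks avoids any row or column repeat, giving 1 completion.

1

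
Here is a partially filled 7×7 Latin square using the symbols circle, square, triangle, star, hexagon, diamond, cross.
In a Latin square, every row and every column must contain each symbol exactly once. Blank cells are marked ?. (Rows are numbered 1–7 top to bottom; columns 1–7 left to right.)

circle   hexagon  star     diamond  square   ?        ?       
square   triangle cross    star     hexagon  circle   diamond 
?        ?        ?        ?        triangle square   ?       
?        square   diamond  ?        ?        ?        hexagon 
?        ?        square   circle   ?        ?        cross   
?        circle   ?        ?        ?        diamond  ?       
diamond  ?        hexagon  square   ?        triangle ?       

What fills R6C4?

Row 1, column 6: row 1 has {circle, square, star, hexagon, diamond} and column 6 has {circle, square, triangle, diamond}, leaving only cross.
Row 1, column 7: row 1 has {circle, square, star, hexagon, diamond, cross} and column 7 has {hexagon, diamond, cross}, leaving only triangle.
Row 3, column 3: row 3 has {square, triangle} and column 3 has {square, star, hexagon, diamond, cross}, leaving only circle.
Row 3, column 7: row 3 has {circle, square, triangle} and column 7 has {triangle, hexagon, diamond, cross}, leaving only star.
Row 4, column 6: row 4 has {square, hexagon, diamond} and column 6 has {circle, square, triangle, diamond, cross}, leaving only star.
Row 5, column 6: row 5 has {circle, square, cross} and column 6 has {circle, square, triangle, star, diamond, cross}, leaving only hexagon.
Row 6, column 3: row 6 has {circle, diamond} and column 3 has {circle, square, star, hexagon, diamond, cross}, leaving only triangle.
Row 6, column 7: row 6 has {circle, triangle, diamond} and column 7 has {triangle, star, hexagon, diamond, cross}, leaving only square.
Row 7, column 7: row 7 has {square, triangle, hexagon, diamond} and column 7 has {square, triangle, star, hexagon, diamond, cross}, leaving only circle.
Row 6, column 4 is narrowed to {hexagon, cross}.
If it were cross, then row 4, column 4 would be left with no valid symbol.
So row 6, column 4 must be hexagon.

hexagon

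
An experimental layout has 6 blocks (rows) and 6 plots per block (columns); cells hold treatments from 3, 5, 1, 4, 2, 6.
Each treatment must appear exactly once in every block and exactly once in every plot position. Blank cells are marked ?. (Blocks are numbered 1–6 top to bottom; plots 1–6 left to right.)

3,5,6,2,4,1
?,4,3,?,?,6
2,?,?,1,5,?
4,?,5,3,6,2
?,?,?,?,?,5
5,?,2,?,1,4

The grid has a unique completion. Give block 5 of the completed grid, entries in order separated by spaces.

Block 2, plot 1: block 2 has {3, 4, 6} and plot 1 has {3, 5, 4, 2}, leaving only 1.
Block 5, plot 1: block 5 has {5} and plot 1 has {3, 5, 1, 4, 2}, leaving only 6.
Block 5, plot 4: block 5 has {5, 6} and plot 4 has {3, 1, 2}, leaving only 4.
Block 5, plot 3: block 5 has {5, 4, 6} and plot 3 has {3, 5, 2, 6}, leaving only 1.
Block 2, plot 4: block 2 has {3, 1, 4, 6} and plot 4 has {3, 1, 4, 2}, leaving only 5.
Block 2, plot 5: block 2 has {3, 5, 1, 4, 6} and plot 5 has {5, 1, 4, 6}, leaving only 2.
Block 5, plot 5: block 5 has {5, 1, 4, 6} and plot 5 has {5, 1, 4, 2, 6}, leaving only 3.
Block 5, plot 2: block 5 has {3, 5, 1, 4, 6} and plot 2 has {5, 4}, leaving only 2.
So block 5 reads: 6 2 1 4 3 5.

6 2 1 4 3 5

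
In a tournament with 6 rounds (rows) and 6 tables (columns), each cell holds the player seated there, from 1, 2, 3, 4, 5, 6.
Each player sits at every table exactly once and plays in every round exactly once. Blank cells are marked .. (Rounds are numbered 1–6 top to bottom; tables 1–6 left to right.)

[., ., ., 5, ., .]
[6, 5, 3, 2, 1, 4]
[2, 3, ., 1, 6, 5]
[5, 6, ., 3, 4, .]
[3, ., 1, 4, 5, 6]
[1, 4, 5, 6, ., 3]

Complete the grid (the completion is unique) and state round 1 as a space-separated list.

4 1 6 5 3 2

Round 1, table 1: round 1 has {5} and table 1 has {1, 2, 3, 5, 6}, leaving only 4.
Round 3, table 3: round 3 has {1, 2, 3, 5, 6} and table 3 has {1, 3, 5}, leaving only 4.
Round 4, table 3: round 4 has {3, 4, 5, 6} and table 3 has {1, 3, 4, 5}, leaving only 2.
Round 1, table 3: round 1 has {4, 5} and table 3 has {1, 2, 3, 4, 5}, leaving only 6.
Round 4, table 6: round 4 has {2, 3, 4, 5, 6} and table 6 has {3, 4, 5, 6}, leaving only 1.
Round 1, table 6: round 1 has {4, 5, 6} and table 6 has {1, 3, 4, 5, 6}, leaving only 2.
Round 1, table 2: round 1 has {2, 4, 5, 6} and table 2 has {3, 4, 5, 6}, leaving only 1.
Round 1, table 5: round 1 has {1, 2, 4, 5, 6} and table 5 has {1, 4, 5, 6}, leaving only 3.
So round 1 reads: 4 1 6 5 3 2.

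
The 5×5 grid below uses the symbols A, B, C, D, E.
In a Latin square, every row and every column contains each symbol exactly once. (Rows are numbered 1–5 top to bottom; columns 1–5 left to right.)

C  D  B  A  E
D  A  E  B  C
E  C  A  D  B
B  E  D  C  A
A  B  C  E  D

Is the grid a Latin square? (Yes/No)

Each row is a permutation of the 5 symbols, and so is each column.

Yes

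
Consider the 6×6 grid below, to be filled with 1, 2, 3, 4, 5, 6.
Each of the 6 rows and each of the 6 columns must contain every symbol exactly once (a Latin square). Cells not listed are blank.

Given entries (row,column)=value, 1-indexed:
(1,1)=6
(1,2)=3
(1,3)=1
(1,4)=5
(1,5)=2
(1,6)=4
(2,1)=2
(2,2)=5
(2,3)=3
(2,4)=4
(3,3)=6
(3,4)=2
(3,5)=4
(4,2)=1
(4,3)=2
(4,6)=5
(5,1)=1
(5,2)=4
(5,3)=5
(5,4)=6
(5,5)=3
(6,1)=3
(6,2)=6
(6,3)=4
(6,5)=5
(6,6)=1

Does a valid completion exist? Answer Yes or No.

Row 3, column 2: row 3 together with column 2 already contain {1, 2, 3, 4, 5, 6} — every symbol — so nothing can go there. The grid has no valid completion.

No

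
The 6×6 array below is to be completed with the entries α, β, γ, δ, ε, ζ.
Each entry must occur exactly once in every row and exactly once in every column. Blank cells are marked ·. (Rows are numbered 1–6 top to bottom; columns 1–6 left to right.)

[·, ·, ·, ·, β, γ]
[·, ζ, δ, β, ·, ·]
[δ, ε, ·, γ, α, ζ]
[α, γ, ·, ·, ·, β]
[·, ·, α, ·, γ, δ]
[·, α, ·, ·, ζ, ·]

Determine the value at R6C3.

Row 1, column 2: row 1 has {β, γ} and column 2 has {α, γ, ε, ζ}, leaving only δ.
Row 2, column 5: row 2 has {β, δ, ζ} and column 5 has {α, β, γ, ζ}, leaving only ε.
Row 2, column 1: row 2 has {β, δ, ε, ζ} and column 1 has {α, δ}, leaving only γ.
Row 2, column 6: row 2 has {β, γ, δ, ε, ζ} and column 6 has {β, γ, δ, ζ}, leaving only α.
Row 3, column 3: row 3 has {α, γ, δ, ε, ζ} and column 3 has {α, δ}, leaving only β.
Row 4, column 5: row 4 has {α, β, γ} and column 5 has {α, β, γ, ε, ζ}, leaving only δ.
Row 5, column 2: row 5 has {α, γ, δ} and column 2 has {α, γ, δ, ε, ζ}, leaving only β.
Row 6, column 6: row 6 has {α, ζ} and column 6 has {α, β, γ, δ, ζ}, leaving only ε.
Row 6 already has {α, ε, ζ} and column 3 already has {α, β, δ}, so row 6, column 3 must be γ.

γ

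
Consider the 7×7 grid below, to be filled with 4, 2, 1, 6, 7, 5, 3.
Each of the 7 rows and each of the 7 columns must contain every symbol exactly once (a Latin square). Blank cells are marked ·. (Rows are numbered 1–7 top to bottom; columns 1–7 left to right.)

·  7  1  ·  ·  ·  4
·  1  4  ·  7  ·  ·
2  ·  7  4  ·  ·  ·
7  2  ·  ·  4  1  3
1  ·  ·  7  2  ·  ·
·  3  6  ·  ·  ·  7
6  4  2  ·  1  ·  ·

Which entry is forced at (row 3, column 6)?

5

Row 4, column 3: row 4 has {4, 2, 1, 7, 3} and column 3 has {4, 2, 1, 6, 7}, leaving only 5.
Row 4, column 4: row 4 has {4, 2, 1, 7, 5, 3} and column 4 has {4, 7}, leaving only 6.
Row 5, column 3: row 5 has {2, 1, 7} and column 3 has {4, 2, 1, 6, 7, 5}, leaving only 3.
Row 6, column 5: row 6 has {6, 7, 3} and column 5 has {4, 2, 1, 7}, leaving only 5.
Row 6, column 1: row 6 has {6, 7, 5, 3} and column 1 has {2, 1, 6, 7}, leaving only 4.
Row 6, column 6: row 6 has {4, 6, 7, 5, 3} and column 6 has {1}, leaving only 2.
Row 6, column 4: row 6 has {4, 2, 6, 7, 5, 3} and column 4 has {4, 6, 7}, leaving only 1.
Row 7, column 7: row 7 has {4, 2, 1, 6} and column 7 has {4, 7, 3}, leaving only 5.
Row 5, column 7: row 5 has {2, 1, 7, 3} and column 7 has {4, 7, 5, 3}, leaving only 6.
Row 2, column 7: row 2 has {4, 1, 7} and column 7 has {4, 6, 7, 5, 3}, leaving only 2.
Row 3, column 7: row 3 has {4, 2, 7} and column 7 has {4, 2, 6, 7, 5, 3}, leaving only 1.
Row 5, column 2: row 5 has {2, 1, 6, 7, 3} and column 2 has {4, 2, 1, 7, 3}, leaving only 5.
Row 3, column 2: row 3 has {4, 2, 1, 7} and column 2 has {4, 2, 1, 7, 5, 3}, leaving only 6.
Row 3, column 5: row 3 has {4, 2, 1, 6, 7} and column 5 has {4, 2, 1, 7, 5}, leaving only 3.
Row 3 already has {4, 2, 1, 6, 7, 3} and column 6 already has {2, 1}, so row 3, column 6 must be 5.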